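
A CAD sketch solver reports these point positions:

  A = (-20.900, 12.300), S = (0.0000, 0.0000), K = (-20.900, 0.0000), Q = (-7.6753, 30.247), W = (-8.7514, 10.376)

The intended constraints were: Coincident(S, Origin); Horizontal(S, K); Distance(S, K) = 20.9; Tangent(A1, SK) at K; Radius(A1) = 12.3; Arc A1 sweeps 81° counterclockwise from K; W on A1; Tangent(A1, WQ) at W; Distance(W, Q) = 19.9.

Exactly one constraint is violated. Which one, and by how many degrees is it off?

Tangent(A1, WQ) at W — off by 5.90°.

S = (0.00, 0.00) ✓; S.y = 0.00, K.y = 0.00 ✓; |SK| = 20.90 ✓; ∠(AK, KS) = 90.00° ✓; |AK| = 12.30 ✓; bearing(A→W) − bearing(A→K) = 81.00° ✓; |AW| = 12.30 ✓; ∠(AW, WQ) = 84.10° ✗; |WQ| = 19.90 ✓.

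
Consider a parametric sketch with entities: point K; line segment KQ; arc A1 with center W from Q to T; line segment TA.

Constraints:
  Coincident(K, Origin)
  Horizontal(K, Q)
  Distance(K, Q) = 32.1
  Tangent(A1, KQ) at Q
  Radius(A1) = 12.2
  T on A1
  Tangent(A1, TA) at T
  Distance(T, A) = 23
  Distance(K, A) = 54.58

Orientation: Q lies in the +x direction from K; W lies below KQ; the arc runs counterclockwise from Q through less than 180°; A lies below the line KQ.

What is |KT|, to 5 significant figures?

31.592

Checks: ∠(WQ, QK) = 90.00° ✓; |WQ| = 12.20 ✓; |WT| = 12.20 ✓; ∠(WT, TA) = 90.00° ✓; |TA| = 23.00 ✓; |KA| = 54.58 ✓.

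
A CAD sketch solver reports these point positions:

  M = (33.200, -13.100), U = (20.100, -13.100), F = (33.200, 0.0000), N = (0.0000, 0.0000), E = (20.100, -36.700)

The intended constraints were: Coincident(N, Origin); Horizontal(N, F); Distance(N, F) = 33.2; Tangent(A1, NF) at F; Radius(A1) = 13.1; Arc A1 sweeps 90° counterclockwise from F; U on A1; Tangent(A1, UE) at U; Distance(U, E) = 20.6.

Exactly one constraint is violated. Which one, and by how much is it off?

Distance(U, E) = 20.6 — off by 3.00.

N = (0.00, 0.00) ✓; N.y = 0.00, F.y = 0.00 ✓; |NF| = 33.20 ✓; ∠(MF, FN) = 90.00° ✓; |MF| = 13.10 ✓; bearing(M→U) − bearing(M→F) = 90.00° ✓; |MU| = 13.10 ✓; ∠(MU, UE) = 90.00° ✓; |UE| = 23.60 ✗.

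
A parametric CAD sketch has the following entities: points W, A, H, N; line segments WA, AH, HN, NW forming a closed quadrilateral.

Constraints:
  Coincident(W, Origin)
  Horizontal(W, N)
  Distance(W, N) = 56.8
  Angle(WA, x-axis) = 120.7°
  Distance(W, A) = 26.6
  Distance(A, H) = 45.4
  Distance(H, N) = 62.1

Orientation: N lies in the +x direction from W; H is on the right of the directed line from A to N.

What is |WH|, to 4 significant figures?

21.00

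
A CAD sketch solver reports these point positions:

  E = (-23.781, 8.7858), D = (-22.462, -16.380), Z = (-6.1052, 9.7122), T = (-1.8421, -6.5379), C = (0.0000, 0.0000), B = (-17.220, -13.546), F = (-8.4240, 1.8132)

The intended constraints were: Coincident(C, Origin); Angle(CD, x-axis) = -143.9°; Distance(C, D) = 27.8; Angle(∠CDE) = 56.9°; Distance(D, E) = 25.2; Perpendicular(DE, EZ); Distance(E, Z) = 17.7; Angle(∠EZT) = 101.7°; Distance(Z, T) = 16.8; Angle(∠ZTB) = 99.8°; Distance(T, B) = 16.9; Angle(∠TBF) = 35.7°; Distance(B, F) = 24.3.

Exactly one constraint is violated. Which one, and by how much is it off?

Distance(B, F) = 24.3 — off by 6.60.

C = (0.00, 0.00) ✓; CD at -143.9° ✓; |CD| = 27.80 ✓; ∠CDE = 56.90° ✓; |DE| = 25.20 ✓; ∠(DE, EZ) = 90.00° ✓; |EZ| = 17.70 ✓; ∠EZT = 101.7° ✓; |ZT| = 16.80 ✓; ∠ZTB = 99.80° ✓; |TB| = 16.90 ✓; ∠TBF = 35.70° ✓; |BF| = 17.70 ✗.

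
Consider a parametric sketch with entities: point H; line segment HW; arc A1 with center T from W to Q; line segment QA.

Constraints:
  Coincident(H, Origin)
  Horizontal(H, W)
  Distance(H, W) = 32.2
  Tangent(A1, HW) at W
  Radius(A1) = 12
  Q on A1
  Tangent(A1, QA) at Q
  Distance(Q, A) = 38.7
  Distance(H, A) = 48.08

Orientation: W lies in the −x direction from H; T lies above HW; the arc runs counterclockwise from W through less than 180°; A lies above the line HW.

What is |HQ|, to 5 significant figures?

22.487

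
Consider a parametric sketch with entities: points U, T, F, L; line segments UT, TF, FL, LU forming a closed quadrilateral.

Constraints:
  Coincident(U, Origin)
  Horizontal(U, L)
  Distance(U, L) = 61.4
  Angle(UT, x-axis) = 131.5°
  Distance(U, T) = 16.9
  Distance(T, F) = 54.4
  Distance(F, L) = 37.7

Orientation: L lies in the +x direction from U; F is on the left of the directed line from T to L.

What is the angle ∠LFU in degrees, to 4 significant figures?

86.77°

Checks: |TF| = 54.40 ✓; |FL| = 37.70 ✓.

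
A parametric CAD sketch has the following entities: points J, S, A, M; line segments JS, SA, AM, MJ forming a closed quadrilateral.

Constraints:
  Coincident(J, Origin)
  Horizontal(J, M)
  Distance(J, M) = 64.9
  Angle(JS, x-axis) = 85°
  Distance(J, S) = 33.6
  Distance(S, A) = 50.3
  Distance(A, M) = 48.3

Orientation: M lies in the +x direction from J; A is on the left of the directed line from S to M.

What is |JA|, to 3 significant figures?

69.4

Checks: JS at 85.00° ✓; |SA| = 50.30 ✓; |AM| = 48.30 ✓.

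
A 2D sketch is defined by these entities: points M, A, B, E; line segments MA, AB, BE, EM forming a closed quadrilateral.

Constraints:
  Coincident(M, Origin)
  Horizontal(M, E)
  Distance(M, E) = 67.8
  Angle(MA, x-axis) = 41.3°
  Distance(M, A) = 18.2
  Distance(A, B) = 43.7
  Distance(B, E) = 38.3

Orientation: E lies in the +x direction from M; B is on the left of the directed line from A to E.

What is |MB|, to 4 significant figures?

61.69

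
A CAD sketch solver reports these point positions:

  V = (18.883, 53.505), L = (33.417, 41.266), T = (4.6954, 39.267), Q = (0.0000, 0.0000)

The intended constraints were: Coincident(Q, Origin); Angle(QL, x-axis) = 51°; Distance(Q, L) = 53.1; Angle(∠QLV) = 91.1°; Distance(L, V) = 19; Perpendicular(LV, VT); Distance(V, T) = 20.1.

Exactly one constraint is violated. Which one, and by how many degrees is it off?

Perpendicular(LV, VT) — off by 4.80°.

Q = (0.00, 0.00) ✓; QL at 51.00° ✓; |QL| = 53.10 ✓; ∠QLV = 91.10° ✓; |LV| = 19.00 ✓; ∠(LV, VT) = 85.20° ✗; |VT| = 20.10 ✓.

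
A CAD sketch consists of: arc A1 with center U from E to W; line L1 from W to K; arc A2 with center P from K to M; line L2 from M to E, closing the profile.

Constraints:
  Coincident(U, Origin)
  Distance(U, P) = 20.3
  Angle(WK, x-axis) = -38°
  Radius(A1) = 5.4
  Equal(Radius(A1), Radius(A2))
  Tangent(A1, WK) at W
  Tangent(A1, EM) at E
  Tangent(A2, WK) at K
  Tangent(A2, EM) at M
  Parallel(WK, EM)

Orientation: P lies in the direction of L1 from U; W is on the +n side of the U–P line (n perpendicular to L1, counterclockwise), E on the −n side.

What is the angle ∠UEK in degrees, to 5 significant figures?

61.986°

Tangency of A1 to both parallel lines with radius 5.4 puts W and E at U ± 5.4·n: W = (3.3246, 4.2553), E = (-3.3246, -4.2553). Equal radii place K and M the same way about P: K = P + 5.4·n = (19.321, -8.2427), M = P − 5.4·n = (12.672, -16.753). Then cos ∠UEK = EU·EK / (|EU||EK|), giving 61.986°.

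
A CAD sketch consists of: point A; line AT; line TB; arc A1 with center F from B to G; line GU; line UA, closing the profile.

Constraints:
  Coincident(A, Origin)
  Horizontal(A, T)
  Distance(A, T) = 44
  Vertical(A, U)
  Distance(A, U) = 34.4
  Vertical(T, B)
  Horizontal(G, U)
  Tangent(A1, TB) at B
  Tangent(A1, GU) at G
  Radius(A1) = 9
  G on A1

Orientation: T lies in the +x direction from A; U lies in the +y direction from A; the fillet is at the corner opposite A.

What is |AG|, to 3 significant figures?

49.1

The virtual corner opposite A is at (44.0, 34.4). Since A1 is tangent to TB there, FB ⟂ TB and the tangent condition forces FG to be normal to GU, with radius 9.0, so the center F sits 9.0 in from both sides at F = (35.0, 25.4). That places the tangent points at B = (44.0, 25.4) on TB and G = (35.0, 34.4) on GU. Then |AG| = |G − A| = 49.1.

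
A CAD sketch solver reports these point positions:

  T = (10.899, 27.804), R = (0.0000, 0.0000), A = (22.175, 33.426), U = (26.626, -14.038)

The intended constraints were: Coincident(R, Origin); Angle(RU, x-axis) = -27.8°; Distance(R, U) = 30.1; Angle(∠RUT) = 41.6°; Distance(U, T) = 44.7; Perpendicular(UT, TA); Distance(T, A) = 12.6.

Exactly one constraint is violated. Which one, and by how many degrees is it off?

Perpendicular(UT, TA) — off by 5.90°.

R = (0.00, 0.00) ✓; RU at -27.80° ✓; |RU| = 30.10 ✓; ∠RUT = 41.60° ✓; |UT| = 44.70 ✓; ∠(UT, TA) = 84.10° ✗; |TA| = 12.60 ✓.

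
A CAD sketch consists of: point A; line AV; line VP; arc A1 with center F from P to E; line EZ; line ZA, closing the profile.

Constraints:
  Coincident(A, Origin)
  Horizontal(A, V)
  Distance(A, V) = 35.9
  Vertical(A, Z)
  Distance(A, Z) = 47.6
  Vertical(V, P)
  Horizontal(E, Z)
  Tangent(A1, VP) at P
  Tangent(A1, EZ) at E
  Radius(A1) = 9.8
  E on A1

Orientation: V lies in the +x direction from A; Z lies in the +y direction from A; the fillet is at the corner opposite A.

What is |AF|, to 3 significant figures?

45.9

A is at the origin; AV is horizontal with |AV| = 35.9 and V on the +x side, so V = (35.9, 0.00). AZ is vertical with |AZ| = 47.6 and Z on the +y side, so Z = (0.00, 47.6). The virtual corner opposite A is at (35.9, 47.6). A1 meets VP tangentially, so FP is at right angles to VP and the tangent condition forces FE to be normal to EZ, with radius 9.8, so the center F sits 9.8 in from both sides at F = (26.1, 37.8). Then |AF| = |F − A| = 45.9.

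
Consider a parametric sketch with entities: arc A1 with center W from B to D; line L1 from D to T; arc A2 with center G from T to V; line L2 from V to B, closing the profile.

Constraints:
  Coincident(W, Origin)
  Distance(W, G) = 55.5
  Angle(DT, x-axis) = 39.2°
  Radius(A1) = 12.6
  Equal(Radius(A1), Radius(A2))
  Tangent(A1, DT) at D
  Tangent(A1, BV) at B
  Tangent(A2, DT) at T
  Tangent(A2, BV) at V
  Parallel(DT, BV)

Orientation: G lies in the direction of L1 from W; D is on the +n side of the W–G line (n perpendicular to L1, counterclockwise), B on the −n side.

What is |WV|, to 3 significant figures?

56.9

The slot axis is L1's direction at 39.2°, so u = (cos 39.2°, sin 39.2°) = (0.775, 0.632) and n = (−sin 39.2°, cos 39.2°) = (-0.632, 0.775). W is at the origin and G lies 55.5 along u from W, so G = 55.5·u = (43.0, 35.1). Tangency of A1 to both parallel lines with radius 12.6 puts D and B at W ± 12.6·n: D = (-7.96, 9.76), B = (7.96, -9.76). Equal radii place T and V the same way about G: T = G + 12.6·n = (35.0, 44.8), V = G − 12.6·n = (51.0, 25.3). Then |WV| = |V − W| = 56.9.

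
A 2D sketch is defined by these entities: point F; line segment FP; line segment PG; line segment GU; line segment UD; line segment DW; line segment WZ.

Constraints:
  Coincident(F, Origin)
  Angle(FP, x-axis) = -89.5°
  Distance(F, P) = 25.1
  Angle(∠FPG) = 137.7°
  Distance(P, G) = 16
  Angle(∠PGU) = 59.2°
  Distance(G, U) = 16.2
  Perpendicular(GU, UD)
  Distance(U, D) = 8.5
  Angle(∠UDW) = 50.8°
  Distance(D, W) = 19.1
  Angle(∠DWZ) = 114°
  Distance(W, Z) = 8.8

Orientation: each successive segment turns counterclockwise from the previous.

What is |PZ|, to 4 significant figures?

26.19

F is at the origin; FP runs at -89.5° with length 25.1, so P = (0.2190, -25.10). ∠FPG = 137.7° gives PG at -47.20° from the x-axis; with |PG| = 16.0, G = (11.09, -36.84). ∠PGU = 59.2° gives GU at 73.60° from the x-axis; with |GU| = 16.2, U = (15.66, -21.30). GU is perpendicular to UD, so UD runs at 163.6°; with |UD| = 8.5, D = (7.510, -18.90). ∠UDW = 50.8° gives DW at -67.20° from the x-axis; with |DW| = 19.1, W = (14.91, -36.51). ∠DWZ = 114.0° gives WZ at -1.200° from the x-axis; with |WZ| = 8.8, Z = (23.71, -36.69). Then |PZ| = |Z − P| = 26.19.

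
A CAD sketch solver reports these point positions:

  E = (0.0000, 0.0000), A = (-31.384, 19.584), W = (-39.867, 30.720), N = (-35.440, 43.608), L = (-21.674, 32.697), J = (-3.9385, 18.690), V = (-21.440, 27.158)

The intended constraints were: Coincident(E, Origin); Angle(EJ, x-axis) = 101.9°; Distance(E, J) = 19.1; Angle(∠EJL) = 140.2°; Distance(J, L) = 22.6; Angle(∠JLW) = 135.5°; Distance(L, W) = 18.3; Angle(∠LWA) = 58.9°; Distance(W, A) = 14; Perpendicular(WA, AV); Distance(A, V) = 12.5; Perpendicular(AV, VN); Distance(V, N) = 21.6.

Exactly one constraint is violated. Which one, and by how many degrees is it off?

Perpendicular(AV, VN) — off by 3.10°.

E = (0.00, 0.00) ✓; EJ at 101.9° ✓; |EJ| = 19.10 ✓; ∠EJL = 140.2° ✓; |JL| = 22.60 ✓; ∠JLW = 135.5° ✓; |LW| = 18.30 ✓; ∠LWA = 58.90° ✓; |WA| = 14.00 ✓; ∠(WA, AV) = 90.00° ✓; |AV| = 12.50 ✓; ∠(AV, VN) = 93.10° ✗; |VN| = 21.60 ✓.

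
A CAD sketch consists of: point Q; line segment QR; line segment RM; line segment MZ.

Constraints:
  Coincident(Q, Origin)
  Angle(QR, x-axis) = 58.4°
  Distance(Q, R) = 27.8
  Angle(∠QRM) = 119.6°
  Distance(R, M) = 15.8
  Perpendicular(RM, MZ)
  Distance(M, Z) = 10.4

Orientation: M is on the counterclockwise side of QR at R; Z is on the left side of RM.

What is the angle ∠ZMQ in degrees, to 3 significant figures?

50.7°

Q is at the origin; QR runs at 58.4° with length 27.8, so R = 27.8·(cos 58.4°, sin 58.4°) = (14.6, 23.7). ∠QRM = 119.6°, so RM runs at 58.4° + (180° − 119.6°) = 119° from the x-axis; with |RM| = 15.8, M = R + 15.8·(cos 119°, sin 119°) = (6.96, 37.5). RM is perpendicular to MZ; with |MZ| = 10.4 on the left of RM, Z = M + 10.4·(-0.876, -0.482) = (-2.16, 32.5). Then cos ∠ZMQ = MZ·MQ / (|MZ||MQ|), giving 50.7°.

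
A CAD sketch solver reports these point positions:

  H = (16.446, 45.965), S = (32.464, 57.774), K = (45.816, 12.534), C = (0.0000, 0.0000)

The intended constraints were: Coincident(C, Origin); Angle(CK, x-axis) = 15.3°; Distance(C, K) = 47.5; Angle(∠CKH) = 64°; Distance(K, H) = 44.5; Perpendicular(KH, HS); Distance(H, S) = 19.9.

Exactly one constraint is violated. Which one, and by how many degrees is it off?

Perpendicular(KH, HS) — off by 4.90°.

C = (0.00, 0.00) ✓; CK at 15.30° ✓; |CK| = 47.50 ✓; ∠CKH = 64.00° ✓; |KH| = 44.50 ✓; ∠(KH, HS) = 94.90° ✗; |HS| = 19.90 ✓.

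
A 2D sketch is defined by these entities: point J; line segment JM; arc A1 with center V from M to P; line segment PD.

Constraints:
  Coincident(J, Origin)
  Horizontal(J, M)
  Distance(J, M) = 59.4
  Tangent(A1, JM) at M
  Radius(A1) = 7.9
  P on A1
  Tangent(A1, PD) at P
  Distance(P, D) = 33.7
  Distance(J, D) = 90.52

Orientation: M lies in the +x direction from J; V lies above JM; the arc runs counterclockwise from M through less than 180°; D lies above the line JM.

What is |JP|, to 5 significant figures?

66.008

J is at the origin; J and M share the same y with |JM| = 59.4 and M on the +x side, so M = (59.400, 0.0000). Since A1 is tangent to JM there, VM ⟂ JM, so V = M + (0, 7.9) = (59.400, 7.9000). Since VP ⟂ PD (tangency), |VD| = √(7.9² + 33.7²) = 34.614 regardless of where P sits on A1. So D lies on both circle(J, 90.52) and circle(V, 34.614); the above-JM intersection is D = (84.957, 31.244). P is the foot of the tangent from D: P = (65.919, 3.4370).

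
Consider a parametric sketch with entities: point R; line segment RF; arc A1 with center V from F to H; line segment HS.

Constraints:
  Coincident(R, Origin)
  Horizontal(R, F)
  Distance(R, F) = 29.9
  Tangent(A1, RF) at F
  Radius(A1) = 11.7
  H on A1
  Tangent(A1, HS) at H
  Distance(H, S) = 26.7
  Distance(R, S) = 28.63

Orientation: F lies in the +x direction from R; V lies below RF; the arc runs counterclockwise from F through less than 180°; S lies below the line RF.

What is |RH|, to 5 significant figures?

20.735

Checks: R.y = 0.00, F.y = 0.00 ✓; |VH| = 11.70 ✓; ∠(VH, HS) = 90.00° ✓; |HS| = 26.70 ✓; |RS| = 28.63 ✓.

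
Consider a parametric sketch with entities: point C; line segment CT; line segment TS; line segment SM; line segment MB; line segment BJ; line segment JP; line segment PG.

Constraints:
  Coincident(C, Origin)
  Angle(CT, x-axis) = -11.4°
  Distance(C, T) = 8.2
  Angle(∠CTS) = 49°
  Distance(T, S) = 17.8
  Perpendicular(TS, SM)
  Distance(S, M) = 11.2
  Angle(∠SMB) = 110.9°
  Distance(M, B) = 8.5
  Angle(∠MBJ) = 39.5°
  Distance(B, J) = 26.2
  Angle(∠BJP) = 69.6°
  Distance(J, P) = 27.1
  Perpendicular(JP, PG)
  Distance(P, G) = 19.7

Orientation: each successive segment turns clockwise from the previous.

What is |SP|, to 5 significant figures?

25.530

∠MBJ = 39.5° gives BJ at -82.000° from the x-axis; with |BJ| = 26.2, J = (-4.8106, -22.305). ∠BJP = 69.6° gives JP at 167.60° from the x-axis; with |JP| = 27.1, P = (-31.278, -16.486). Then |SP| = |P − S| = 25.530.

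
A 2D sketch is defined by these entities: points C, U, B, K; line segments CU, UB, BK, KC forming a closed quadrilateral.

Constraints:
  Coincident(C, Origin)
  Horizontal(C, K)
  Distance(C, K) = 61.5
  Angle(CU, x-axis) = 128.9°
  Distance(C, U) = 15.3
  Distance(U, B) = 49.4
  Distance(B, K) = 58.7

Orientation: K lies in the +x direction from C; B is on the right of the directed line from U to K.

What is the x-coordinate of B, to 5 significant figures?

12.474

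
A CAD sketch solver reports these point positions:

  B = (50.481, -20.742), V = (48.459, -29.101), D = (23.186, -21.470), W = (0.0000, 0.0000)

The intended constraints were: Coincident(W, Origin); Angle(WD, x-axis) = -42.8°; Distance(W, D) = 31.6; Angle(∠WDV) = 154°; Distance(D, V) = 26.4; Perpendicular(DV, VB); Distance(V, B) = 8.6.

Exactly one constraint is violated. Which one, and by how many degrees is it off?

Perpendicular(DV, VB) — off by 3.20°.

W = (0.00, 0.00) ✓; WD at -42.80° ✓; |WD| = 31.60 ✓; ∠WDV = 154.0° ✓; |DV| = 26.40 ✓; ∠(DV, VB) = 93.20° ✗; |VB| = 8.600 ✓.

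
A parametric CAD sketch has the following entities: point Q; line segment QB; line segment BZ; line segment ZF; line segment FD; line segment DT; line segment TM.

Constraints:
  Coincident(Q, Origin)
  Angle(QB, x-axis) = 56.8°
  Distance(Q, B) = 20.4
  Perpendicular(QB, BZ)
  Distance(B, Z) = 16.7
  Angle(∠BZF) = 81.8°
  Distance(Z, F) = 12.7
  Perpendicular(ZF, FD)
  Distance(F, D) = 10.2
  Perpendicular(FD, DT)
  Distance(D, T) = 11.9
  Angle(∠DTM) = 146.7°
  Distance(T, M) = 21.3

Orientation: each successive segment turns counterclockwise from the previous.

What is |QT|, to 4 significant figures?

22.04

Q is at the origin; QB runs at 56.8° with length 20.4, so B = (11.17, 17.07). QB ⟂ BZ, so BZ runs at 146.8°; with |BZ| = 16.7, Z = (-2.804, 26.21). ∠BZF = 81.8° gives ZF at -115.0° from the x-axis; with |ZF| = 12.7, F = (-8.171, 14.70). The perpendicularity gives FD at right angles to ZF, so FD runs at -25.00°; with |FD| = 10.2, D = (1.073, 10.39). FD is perpendicular to DT, so DT runs at 65.00°; with |DT| = 11.9, T = (6.103, 21.18). Then |QT| = |T − Q| = 22.04.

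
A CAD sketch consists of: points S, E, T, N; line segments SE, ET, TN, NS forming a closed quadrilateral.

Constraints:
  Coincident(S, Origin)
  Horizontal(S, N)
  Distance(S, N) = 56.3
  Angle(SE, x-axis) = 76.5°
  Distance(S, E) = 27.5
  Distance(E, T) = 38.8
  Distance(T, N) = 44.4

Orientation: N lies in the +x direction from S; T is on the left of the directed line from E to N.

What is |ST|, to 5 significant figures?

59.486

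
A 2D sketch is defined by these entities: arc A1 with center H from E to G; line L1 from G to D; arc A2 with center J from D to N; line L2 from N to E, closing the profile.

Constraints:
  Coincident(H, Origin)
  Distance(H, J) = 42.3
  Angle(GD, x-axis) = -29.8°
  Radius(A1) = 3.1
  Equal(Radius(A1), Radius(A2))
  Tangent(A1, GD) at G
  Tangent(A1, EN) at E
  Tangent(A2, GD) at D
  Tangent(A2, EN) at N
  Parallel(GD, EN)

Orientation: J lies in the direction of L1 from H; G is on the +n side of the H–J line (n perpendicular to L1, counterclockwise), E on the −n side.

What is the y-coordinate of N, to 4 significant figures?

-23.71

The slot axis is L1's direction at -29.8°, so u = (cos -29.8°, sin -29.8°) = (0.8678, -0.4970) and n = (−sin -29.8°, cos -29.8°) = (0.4970, 0.8678). H is at the origin and J lies 42.3 along u from H, so J = 42.3·u = (36.71, -21.02). Tangency of A1 to both parallel lines with radius 3.1 puts G and E at H ± 3.1·n: G = (1.541, 2.690), E = (-1.541, -2.690). Equal radii place D and N the same way about J: D = J + 3.1·n = (38.25, -18.33), N = J − 3.1·n = (35.17, -23.71). So N.y = -23.71.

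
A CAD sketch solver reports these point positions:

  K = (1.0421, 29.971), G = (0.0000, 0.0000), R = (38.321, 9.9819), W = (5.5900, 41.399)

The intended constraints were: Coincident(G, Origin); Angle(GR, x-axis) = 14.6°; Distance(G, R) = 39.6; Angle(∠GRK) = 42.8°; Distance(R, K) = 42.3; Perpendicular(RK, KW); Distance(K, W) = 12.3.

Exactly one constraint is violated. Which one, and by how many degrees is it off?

Perpendicular(RK, KW) — off by 6.50°.

G = (0.00, 0.00) ✓; GR at 14.60° ✓; |GR| = 39.60 ✓; ∠GRK = 42.80° ✓; |RK| = 42.30 ✓; ∠(RK, KW) = 83.50° ✗; |KW| = 12.30 ✓.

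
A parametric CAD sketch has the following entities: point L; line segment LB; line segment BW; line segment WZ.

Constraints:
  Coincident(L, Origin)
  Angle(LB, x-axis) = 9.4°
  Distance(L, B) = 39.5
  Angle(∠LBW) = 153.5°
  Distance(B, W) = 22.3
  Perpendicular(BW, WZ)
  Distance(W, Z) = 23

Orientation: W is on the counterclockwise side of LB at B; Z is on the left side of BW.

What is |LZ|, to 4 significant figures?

57.90

L is at the origin; LB runs at 9.4° with length 39.5, so B = 39.5·(cos 9.4°, sin 9.4°) = (38.97, 6.451). ∠LBW = 153.5°, so BW runs at 9.4° + (180° − 153.5°) = 35.90° from the x-axis; with |BW| = 22.3, W = B + 22.3·(cos 35.90°, sin 35.90°) = (57.03, 19.53). BW is perpendicular to WZ; with |WZ| = 23.0 on the left of BW, Z = W + 23.0·(-0.5864, 0.8100) = (43.55, 38.16). Then |LZ| = |Z − L| = 57.90.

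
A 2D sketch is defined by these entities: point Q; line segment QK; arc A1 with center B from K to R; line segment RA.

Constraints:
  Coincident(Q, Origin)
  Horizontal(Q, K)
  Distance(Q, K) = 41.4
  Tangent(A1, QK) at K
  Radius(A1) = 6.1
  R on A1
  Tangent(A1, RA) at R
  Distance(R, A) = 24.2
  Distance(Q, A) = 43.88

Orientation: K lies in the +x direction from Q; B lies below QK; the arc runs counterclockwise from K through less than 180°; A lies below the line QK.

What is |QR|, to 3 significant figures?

35.8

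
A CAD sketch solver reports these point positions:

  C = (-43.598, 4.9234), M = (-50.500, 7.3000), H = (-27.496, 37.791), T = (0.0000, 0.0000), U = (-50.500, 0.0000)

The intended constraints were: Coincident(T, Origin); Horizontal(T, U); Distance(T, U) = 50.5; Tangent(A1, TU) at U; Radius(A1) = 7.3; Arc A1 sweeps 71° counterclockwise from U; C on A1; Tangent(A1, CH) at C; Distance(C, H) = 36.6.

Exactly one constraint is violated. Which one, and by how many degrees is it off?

Tangent(A1, CH) at C — off by 7.10°.

T = (0.00, 0.00) ✓; T.y = 0.00, U.y = 0.00 ✓; |TU| = 50.50 ✓; ∠(MU, UT) = 90.00° ✓; |MU| = 7.300 ✓; bearing(M→C) − bearing(M→U) = 71.00° ✓; |MC| = 7.300 ✓; ∠(MC, CH) = 97.10° ✗; |CH| = 36.60 ✓.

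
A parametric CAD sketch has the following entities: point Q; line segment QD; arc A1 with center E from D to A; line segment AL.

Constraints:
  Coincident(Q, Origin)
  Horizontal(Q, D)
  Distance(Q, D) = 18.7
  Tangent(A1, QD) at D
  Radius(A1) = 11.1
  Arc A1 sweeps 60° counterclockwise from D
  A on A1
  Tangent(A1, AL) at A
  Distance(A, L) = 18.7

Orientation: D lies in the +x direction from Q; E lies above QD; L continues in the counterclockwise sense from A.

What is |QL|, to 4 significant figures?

43.49

Q is at the origin; QD is horizontal with |QD| = 18.7 and D on the +x side, so D = (18.70, 0.000). Since A1 is tangent to QD there, ED ⟂ QD, so E = D + (0, 11.1) = (18.70, 11.10). On A1, D sits at bearing -90° from E; a 60° counterclockwise sweep puts A at bearing -30°, so A = E + 11.1·(cos -30°, sin -30°) = (28.31, 5.550). Since A1 is tangent to AL there, EA ⟂ AL, so AL runs along (−sin -30°, cos -30°); with |AL| = 18.7, L = (37.66, 21.74). Then |QL| = |L − Q| = 43.49.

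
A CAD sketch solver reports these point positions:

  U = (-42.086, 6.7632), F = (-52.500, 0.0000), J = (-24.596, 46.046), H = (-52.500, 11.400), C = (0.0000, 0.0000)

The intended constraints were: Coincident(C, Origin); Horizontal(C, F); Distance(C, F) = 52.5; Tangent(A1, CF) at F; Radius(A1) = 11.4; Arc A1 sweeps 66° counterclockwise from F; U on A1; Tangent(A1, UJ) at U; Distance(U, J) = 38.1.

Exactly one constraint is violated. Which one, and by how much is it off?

Distance(U, J) = 38.1 — off by 4.90.

C = (0.00, 0.00) ✓; C.y = 0.00, F.y = 0.00 ✓; |CF| = 52.50 ✓; ∠(HF, FC) = 90.00° ✓; |HF| = 11.40 ✓; bearing(H→U) − bearing(H→F) = 66.00° ✓; |HU| = 11.40 ✓; ∠(HU, UJ) = 90.00° ✓; |UJ| = 43.00 ✗.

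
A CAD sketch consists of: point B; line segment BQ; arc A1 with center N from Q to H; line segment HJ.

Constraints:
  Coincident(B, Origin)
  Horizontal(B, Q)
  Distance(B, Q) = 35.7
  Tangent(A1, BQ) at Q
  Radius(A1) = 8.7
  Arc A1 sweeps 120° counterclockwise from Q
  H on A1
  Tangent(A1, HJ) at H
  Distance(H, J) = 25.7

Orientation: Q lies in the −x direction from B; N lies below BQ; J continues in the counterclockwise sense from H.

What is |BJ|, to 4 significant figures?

46.58

B is at the origin; BQ is horizontal with |BQ| = 35.7 and Q on the −x side, so Q = (-35.70, 0.000). Since A1 is tangent to BQ there, NQ ⟂ BQ, so N = Q + (0, -8.7) = (-35.70, -8.700). On A1, Q sits at bearing 90° from N; a 120° counterclockwise sweep puts H at bearing 210°, so H = N + 8.7·(cos 210°, sin 210°) = (-43.23, -13.05). The tangent condition forces NH to be normal to HJ, so HJ runs along (−sin 210°, cos 210°); with |HJ| = 25.7, J = (-30.38, -35.31). Then |BJ| = |J − B| = 46.58.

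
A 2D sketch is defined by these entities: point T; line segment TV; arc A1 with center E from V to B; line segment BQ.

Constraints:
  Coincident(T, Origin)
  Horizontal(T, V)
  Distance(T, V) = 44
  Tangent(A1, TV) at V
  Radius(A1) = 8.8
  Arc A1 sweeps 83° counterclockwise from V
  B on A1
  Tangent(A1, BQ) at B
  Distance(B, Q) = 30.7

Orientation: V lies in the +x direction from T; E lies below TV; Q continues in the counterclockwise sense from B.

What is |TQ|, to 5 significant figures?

49.527

On A1, V sits at bearing 90° from E; an 83° counterclockwise sweep puts B at bearing 173°, so B = E + 8.8·(cos 173°, sin 173°) = (35.266, -7.7275). A1 meets BQ tangentially, so EB is at right angles to BQ, so BQ runs along (−sin 173°, cos 173°); with |BQ| = 30.7, Q = (31.524, -38.199). Then |TQ| = |Q − T| = 49.527.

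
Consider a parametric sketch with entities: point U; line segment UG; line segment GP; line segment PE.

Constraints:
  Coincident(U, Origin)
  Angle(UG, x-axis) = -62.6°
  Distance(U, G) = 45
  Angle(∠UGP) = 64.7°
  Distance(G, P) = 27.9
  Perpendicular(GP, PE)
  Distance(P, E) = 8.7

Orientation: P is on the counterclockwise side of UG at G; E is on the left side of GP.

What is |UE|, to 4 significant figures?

33.14

U is at the origin; UG runs at -62.6° with length 45.0, so G = 45.0·(cos -62.6°, sin -62.6°) = (20.71, -39.95). ∠UGP = 64.7°, so GP runs at -62.6° + (180° − 64.7°) = 52.70° from the x-axis; with |GP| = 27.9, P = G + 27.9·(cos 52.70°, sin 52.70°) = (37.62, -17.76). The perpendicularity gives PE at right angles to GP; with |PE| = 8.7 on the left of GP, E = P + 8.7·(-0.7955, 0.6060) = (30.70, -12.49). Then |UE| = |E − U| = 33.14.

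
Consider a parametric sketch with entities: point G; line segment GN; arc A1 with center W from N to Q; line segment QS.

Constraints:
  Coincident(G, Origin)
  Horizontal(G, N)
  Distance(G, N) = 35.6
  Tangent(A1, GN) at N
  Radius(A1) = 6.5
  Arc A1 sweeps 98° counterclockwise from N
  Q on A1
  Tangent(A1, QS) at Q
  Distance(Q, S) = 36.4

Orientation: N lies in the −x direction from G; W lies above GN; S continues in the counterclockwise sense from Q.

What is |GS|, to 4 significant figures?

55.31

On A1, N sits at bearing -90° from W; a 98° counterclockwise sweep puts Q at bearing 8°, so Q = W + 6.5·(cos 8°, sin 8°) = (-29.16, 7.405). Tangency of A1 to QS means the radius WQ is perpendicular to QS, so QS runs along (−sin 8°, cos 8°); with |QS| = 36.4, S = (-34.23, 43.45). Then |GS| = |S − G| = 55.31.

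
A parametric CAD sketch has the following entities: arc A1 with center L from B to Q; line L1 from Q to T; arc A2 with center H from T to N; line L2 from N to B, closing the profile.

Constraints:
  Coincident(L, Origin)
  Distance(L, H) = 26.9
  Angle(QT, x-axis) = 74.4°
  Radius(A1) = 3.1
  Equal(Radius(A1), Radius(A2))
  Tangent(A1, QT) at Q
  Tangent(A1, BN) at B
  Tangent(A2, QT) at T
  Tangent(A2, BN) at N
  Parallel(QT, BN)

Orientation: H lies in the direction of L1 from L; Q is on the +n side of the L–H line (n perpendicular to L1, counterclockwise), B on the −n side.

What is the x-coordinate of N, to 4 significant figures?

10.22

The slot axis is L1's direction at 74.4°, so u = (cos 74.4°, sin 74.4°) = (0.2689, 0.9632) and n = (−sin 74.4°, cos 74.4°) = (-0.9632, 0.2689). L is at the origin and H lies 26.9 along u from L, so H = 26.9·u = (7.234, 25.91). Tangency of A1 to both parallel lines with radius 3.1 puts Q and B at L ± 3.1·n: Q = (-2.986, 0.8337), B = (2.986, -0.8337). Equal radii place T and N the same way about H: T = H + 3.1·n = (4.248, 26.74), N = H − 3.1·n = (10.22, 25.08). So N.x = 10.22.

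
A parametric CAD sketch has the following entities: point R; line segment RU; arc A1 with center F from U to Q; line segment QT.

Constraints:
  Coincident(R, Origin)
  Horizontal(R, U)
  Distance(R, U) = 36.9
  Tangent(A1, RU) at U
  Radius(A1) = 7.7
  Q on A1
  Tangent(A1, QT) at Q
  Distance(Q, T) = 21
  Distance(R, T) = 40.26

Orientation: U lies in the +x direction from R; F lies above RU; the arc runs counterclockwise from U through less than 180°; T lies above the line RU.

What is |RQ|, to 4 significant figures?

44.51

Checks: ∠(FU, UR) = 90.00° ✓; |FQ| = 7.700 ✓; ∠(FQ, QT) = 90.00° ✓; |QT| = 21.00 ✓; |RT| = 40.26 ✓.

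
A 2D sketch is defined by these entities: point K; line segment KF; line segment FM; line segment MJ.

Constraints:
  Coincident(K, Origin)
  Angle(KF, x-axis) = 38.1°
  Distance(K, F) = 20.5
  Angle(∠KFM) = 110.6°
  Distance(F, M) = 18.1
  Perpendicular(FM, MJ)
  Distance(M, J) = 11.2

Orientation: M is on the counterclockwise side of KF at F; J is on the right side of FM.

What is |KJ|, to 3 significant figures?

39.6

∠KFM = 110.6°, so FM runs at 38.1° + (180° − 110.6°) = 108° from the x-axis; with |FM| = 18.1, M = F + 18.1·(cos 108°, sin 108°) = (10.7, 29.9). The perpendicularity gives MJ at right angles to FM; with |MJ| = 11.2 on the right of FM, J = M + 11.2·(0.954, 0.301) = (21.4, 33.3). Then |KJ| = |J − K| = 39.6.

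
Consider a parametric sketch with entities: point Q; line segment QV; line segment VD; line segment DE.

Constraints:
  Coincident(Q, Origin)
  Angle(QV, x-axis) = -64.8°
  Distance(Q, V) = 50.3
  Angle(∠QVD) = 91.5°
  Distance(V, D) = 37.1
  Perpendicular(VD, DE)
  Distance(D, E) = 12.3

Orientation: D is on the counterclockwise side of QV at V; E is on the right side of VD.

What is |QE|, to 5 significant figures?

73.433

Q is at the origin; QV runs at -64.8° with length 50.3, so V = 50.3·(cos -64.8°, sin -64.8°) = (21.417, -45.513). ∠QVD = 91.5°, so VD runs at -64.8° + (180° − 91.5°) = 23.700° from the x-axis; with |VD| = 37.1, D = V + 37.1·(cos 23.700°, sin 23.700°) = (55.388, -30.601). VD ⟂ DE; with |DE| = 12.3 on the right of VD, E = D + 12.3·(0.40195, -0.91566) = (60.332, -41.863). Then |QE| = |E − Q| = 73.433.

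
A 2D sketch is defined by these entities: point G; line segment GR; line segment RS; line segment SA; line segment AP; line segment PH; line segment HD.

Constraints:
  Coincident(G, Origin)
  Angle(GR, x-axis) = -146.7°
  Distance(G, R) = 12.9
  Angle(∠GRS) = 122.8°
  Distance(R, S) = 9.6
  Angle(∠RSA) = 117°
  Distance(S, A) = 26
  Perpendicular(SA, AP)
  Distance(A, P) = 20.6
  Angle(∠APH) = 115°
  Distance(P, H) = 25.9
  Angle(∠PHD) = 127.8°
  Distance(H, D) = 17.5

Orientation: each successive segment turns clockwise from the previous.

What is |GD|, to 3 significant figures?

15.6

G is at the origin; GR runs at -146.7° with length 12.9, so R = (-10.8, -7.08). ∠GRS = 122.8° gives RS at 156° from the x-axis; with |RS| = 9.6, S = (-19.6, -3.19). ∠RSA = 117.0° gives SA at 93.1° from the x-axis; with |SA| = 26.0, A = (-21.0, 22.8). SA is perpendicular to AP, so AP runs at 3.10°; with |AP| = 20.6, P = (-0.395, 23.9). ∠APH = 115.0° gives PH at -61.9° from the x-axis; with |PH| = 25.9, H = (11.8, 1.04). ∠PHD = 127.8° gives HD at -114° from the x-axis; with |HD| = 17.5, D = (4.66, -14.9). Then |GD| = |D − G| = 15.6.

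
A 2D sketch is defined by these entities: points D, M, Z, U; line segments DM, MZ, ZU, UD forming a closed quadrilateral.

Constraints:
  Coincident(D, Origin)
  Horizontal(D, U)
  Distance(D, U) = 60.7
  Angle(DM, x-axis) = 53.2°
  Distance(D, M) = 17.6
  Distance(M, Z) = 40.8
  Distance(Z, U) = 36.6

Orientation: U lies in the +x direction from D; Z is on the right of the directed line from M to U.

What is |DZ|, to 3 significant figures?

37.5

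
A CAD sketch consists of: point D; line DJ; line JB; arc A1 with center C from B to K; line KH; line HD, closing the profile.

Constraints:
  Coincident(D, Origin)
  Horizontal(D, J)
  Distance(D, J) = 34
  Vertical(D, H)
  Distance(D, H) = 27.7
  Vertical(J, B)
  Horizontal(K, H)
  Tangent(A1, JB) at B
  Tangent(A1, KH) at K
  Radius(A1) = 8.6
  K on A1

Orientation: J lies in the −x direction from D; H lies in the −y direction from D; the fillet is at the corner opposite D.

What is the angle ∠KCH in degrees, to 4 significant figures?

71.29°

D is at the origin; D and J share the same y with |DJ| = 34.0 and J on the −x side, so J = (-34.00, 0.000). DH is vertical with |DH| = 27.7 and H on the −y side, so H = (0.000, -27.70). The virtual corner opposite D is at (-34.00, -27.70). The tangent condition forces CB to be normal to JB and the tangent condition forces CK to be normal to KH, with radius 8.6, so the center C sits 8.6 in from both sides at C = (-25.40, -19.10). That places the tangent points at B = (-34.00, -19.10) on JB and K = (-25.40, -27.70) on KH. Then cos ∠KCH = CK·CH / (|CK||CH|), giving 71.29°.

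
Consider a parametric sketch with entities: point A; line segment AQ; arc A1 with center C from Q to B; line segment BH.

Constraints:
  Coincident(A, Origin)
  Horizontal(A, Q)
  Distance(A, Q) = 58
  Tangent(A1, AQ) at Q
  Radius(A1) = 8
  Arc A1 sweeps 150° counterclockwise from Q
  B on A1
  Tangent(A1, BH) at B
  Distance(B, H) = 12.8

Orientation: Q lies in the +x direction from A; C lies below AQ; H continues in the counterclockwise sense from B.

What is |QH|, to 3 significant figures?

22.5

On A1, Q sits at bearing 90° from C; a 150° counterclockwise sweep puts B at bearing 240°, so B = C + 8.0·(cos 240°, sin 240°) = (54.0, -14.9). The tangent condition forces CB to be normal to BH, so BH runs along (−sin 240°, cos 240°); with |BH| = 12.8, H = (65.1, -21.3). Then |QH| = |H − Q| = 22.5.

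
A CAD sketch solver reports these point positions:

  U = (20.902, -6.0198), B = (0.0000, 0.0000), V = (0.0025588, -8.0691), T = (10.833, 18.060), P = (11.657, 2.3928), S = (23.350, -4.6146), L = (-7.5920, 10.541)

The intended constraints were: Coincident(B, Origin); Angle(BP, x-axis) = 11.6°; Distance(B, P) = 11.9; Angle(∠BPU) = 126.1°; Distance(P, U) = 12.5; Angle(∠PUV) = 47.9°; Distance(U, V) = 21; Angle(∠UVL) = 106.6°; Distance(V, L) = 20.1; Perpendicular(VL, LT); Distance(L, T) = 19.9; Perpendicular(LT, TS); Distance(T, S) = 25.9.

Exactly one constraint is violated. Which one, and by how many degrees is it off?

Perpendicular(LT, TS) — off by 6.70°.

B = (0.00, 0.00) ✓; BP at 11.60° ✓; |BP| = 11.90 ✓; ∠BPU = 126.1° ✓; |PU| = 12.50 ✓; ∠PUV = 47.90° ✓; |UV| = 21.00 ✓; ∠UVL = 106.6° ✓; |VL| = 20.10 ✓; ∠(VL, LT) = 90.00° ✓; |LT| = 19.90 ✓; ∠(LT, TS) = 83.30° ✗; |TS| = 25.90 ✓.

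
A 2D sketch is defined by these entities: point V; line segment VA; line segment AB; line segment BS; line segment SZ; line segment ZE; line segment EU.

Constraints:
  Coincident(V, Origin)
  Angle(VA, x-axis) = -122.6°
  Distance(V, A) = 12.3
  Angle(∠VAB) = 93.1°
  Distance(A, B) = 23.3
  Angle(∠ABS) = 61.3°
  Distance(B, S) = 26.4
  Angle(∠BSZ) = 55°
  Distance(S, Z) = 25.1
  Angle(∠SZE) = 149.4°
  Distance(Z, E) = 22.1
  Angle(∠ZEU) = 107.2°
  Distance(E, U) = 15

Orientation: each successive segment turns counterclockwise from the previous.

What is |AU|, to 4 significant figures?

29.34

∠SZE = 149.4° gives ZE at -121.4° from the x-axis; with |ZE| = 22.1, E = (-18.16, -28.40). ∠ZEU = 107.2° gives EU at -48.60° from the x-axis; with |EU| = 15.0, U = (-8.245, -39.65). Then |AU| = |U − A| = 29.34.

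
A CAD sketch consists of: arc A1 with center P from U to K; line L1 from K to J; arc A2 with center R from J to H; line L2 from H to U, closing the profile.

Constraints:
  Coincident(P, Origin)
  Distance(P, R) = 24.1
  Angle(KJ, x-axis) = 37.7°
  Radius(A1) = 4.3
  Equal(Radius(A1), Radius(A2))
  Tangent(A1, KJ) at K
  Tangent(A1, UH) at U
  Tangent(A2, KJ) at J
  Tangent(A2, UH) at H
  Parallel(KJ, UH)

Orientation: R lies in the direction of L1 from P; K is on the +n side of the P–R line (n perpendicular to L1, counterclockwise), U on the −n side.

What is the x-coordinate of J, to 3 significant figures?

16.4

The slot axis is L1's direction at 37.7°, so u = (cos 37.7°, sin 37.7°) = (0.791, 0.612) and n = (−sin 37.7°, cos 37.7°) = (-0.612, 0.791). P is at the origin and R lies 24.1 along u from P, so R = 24.1·u = (19.1, 14.7). Tangency of A1 to both parallel lines with radius 4.3 puts K and U at P ± 4.3·n: K = (-2.63, 3.40), U = (2.63, -3.40). Equal radii place J and H the same way about R: J = R + 4.3·n = (16.4, 18.1), H = R − 4.3·n = (21.7, 11.3). So J.x = 16.4.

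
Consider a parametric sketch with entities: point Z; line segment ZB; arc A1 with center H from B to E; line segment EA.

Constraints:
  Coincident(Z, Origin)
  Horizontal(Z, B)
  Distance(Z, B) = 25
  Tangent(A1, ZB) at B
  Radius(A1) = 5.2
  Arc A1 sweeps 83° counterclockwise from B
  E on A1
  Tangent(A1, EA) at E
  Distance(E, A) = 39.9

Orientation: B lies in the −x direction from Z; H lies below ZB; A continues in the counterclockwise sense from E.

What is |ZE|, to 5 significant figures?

30.505

Z is at the origin; ZB is horizontal with |ZB| = 25.0 and B on the −x side, so B = (-25.000, 0.0000). Tangency of A1 to ZB means the radius HB is perpendicular to ZB, so H = B + (0, -5.2) = (-25.000, -5.2000). On A1, B sits at bearing 90° from H; an 83° counterclockwise sweep puts E at bearing 173°, so E = H + 5.2·(cos 173°, sin 173°) = (-30.161, -4.5663). Then |ZE| = |E − Z| = 30.505.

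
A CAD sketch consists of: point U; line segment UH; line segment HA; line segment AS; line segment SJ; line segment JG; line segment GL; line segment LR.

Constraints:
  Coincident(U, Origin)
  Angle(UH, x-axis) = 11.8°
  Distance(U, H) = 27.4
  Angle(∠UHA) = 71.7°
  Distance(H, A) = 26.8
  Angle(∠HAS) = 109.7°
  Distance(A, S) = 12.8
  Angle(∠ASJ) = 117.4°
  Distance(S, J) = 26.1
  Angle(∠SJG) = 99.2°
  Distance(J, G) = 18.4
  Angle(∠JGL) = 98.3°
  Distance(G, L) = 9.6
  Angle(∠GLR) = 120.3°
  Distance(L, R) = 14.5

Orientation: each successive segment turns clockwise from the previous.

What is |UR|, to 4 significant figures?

16.97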